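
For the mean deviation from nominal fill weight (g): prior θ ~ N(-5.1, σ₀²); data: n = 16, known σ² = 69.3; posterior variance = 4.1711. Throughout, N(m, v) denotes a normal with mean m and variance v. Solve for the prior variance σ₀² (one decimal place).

Posterior precision equals prior precision plus data precision: 1/σ_n² = 1/σ₀² + n/σ².
So 1/σ₀² = 1/4.1711 − 16/69.3 = 0.239745 − 0.230880 = 0.008865.
Hence σ₀² = 1/0.008865 ≈ 112.8.

σ₀² = 112.8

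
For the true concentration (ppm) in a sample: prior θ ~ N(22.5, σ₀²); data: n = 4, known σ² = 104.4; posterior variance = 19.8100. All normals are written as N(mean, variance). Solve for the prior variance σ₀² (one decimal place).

σ₀² = 82.2

Posterior precision equals prior precision plus data precision: 1/σ_n² = 1/σ₀² + n/σ².
So 1/σ₀² = 1/19.8100 − 4/104.4 = 0.050480 − 0.038314 = 0.012166.
Hence σ₀² = 1/0.012166 ≈ 82.2.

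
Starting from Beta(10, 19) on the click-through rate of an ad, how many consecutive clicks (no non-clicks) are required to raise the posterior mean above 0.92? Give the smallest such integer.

k = 209

After k clicks and 0 non-clicks the posterior is Beta(10+k, 19), with mean (10+k)/(10+19+k).
Set (10+k)/(29+k) > 0.92 and solve: k > (0.92·29 − 10)/(1 − 0.92) = 208.500.
The smallest integer exceeding 208.500 is 209.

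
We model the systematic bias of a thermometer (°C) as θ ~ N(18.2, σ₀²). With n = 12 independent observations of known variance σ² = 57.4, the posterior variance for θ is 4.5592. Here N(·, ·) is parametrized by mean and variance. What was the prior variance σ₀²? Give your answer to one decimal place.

For the Normal–Normal model with known σ², precisions add: τ_n = τ₀ + n/σ².
So 1/σ₀² = 1/4.5592 − 12/57.4 = 0.219337 − 0.209059 = 0.010278.
Hence σ₀² = 1/0.010278 ≈ 97.3.

σ₀² = 97.3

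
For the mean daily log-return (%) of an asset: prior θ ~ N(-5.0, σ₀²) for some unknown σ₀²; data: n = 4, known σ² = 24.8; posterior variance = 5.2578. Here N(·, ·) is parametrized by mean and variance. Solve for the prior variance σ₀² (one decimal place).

σ₀² = 34.6

Posterior precision equals prior precision plus data precision: 1/σ_n² = 1/σ₀² + n/σ².
So 1/σ₀² = 1/5.2578 − 4/24.8 = 0.190194 − 0.161290 = 0.028904.
Hence σ₀² = 1/0.028904 ≈ 34.6.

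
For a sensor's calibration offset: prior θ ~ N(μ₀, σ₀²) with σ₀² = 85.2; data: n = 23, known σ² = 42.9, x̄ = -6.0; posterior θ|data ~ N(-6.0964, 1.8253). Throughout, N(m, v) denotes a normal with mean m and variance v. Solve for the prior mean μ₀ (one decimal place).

With known observation variance, the Normal–Normal posterior has precision τ_n = τ₀ + n/σ² and mean μ_n = (τ₀μ₀ + (n/σ²)x̄)/τ_n.
Here τ₀ = 1/85.2 = 0.011737 and τ_data = 23/42.9 = 0.536131, so τ_n = 0.547868.
Rearranging for μ₀: μ₀ = (μ_n·τ_n − τ_data·x̄)/τ₀ = (-6.0964·0.547868 − 0.536131·-6.0) / 0.011737 = -0.123236/0.011737 ≈ -10.5.

μ₀ = -10.5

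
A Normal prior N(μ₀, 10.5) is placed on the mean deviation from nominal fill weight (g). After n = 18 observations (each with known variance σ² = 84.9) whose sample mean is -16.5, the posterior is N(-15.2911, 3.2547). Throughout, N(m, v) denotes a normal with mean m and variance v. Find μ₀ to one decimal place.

With known observation variance, the Normal–Normal posterior has precision τ_n = τ₀ + n/σ² and mean μ_n = (τ₀μ₀ + (n/σ²)x̄)/τ_n.
Here τ₀ = 1/10.5 = 0.095238 and τ_data = 18/84.9 = 0.212014, so τ_n = 0.307252.
Rearranging for μ₀: μ₀ = (μ_n·τ_n − τ_data·x̄)/τ₀ = (-15.2911·0.307252 − 0.212014·-16.5) / 0.095238 = -1.199990/0.095238 ≈ -12.6.

μ₀ = -12.6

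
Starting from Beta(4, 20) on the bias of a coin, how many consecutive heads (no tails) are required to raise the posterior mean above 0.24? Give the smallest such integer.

After k heads and 0 tails the posterior is Beta(4+k, 20), with mean (4+k)/(4+20+k).
Set (4+k)/(24+k) > 0.24 and solve: k > (0.24·24 − 4)/(1 − 0.24) = 2.316.
The smallest integer exceeding 2.316 is 3, and checking k=3: (7)/(27) = 0.2593 > 0.24.

k = 3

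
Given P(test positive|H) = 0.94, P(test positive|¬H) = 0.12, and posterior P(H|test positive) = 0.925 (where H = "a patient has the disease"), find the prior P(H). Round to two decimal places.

P(H) = 0.61

Bayes' rule in odds form gives O(H|E) = O(H)·[P(E|H)/P(E|¬H)], hence O(H) = O(H|E)/LR.
Posterior odds = 0.925/(1−0.925) = 12.3333. LR = 0.94/0.12 = 7.8333.
Prior odds = 12.3333/7.8333 = 1.5745, so P(H) = 1.5745/(1+1.5745) ≈ 0.61.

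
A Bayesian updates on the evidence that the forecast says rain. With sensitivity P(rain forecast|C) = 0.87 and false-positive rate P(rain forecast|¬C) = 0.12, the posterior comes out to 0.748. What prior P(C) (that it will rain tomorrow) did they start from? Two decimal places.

P(C) = 0.29

Bayes' rule in odds form gives O(C|E) = O(C)·[P(E|C)/P(E|¬C)], hence O(C) = O(C|E)/LR.
Posterior odds = 0.748/(1−0.748) = 2.9683. LR = 0.87/0.12 = 7.2500.
Prior odds = 2.9683/7.2500 = 0.4094, so P(C) = 0.4094/(1+0.4094) ≈ 0.29.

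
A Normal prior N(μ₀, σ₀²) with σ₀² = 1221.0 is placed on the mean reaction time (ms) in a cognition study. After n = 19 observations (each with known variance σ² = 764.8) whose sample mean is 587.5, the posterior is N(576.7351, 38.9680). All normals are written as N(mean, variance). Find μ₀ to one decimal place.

μ₀ = 250.2

With known observation variance, the Normal–Normal posterior has precision τ_n = τ₀ + n/σ² and mean μ_n = (τ₀μ₀ + (n/σ²)x̄)/τ_n.
Here τ₀ = 1/1221.0 = 0.000819 and τ_data = 19/764.8 = 0.024843, so τ_n = 0.025662.
Rearranging for μ₀: μ₀ = (μ_n·τ_n − τ_data·x̄)/τ₀ = (576.7351·0.025662 − 0.024843·587.5) / 0.000819 = 0.204914/0.000819 ≈ 250.2.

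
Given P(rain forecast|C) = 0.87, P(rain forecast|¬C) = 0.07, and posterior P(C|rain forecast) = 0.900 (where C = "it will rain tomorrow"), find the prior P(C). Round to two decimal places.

In odds form, posterior odds = prior odds × likelihood ratio, so prior odds = posterior odds ÷ LR.
Posterior odds = 0.900/(1−0.900) = 9.0000. LR = 0.87/0.07 = 12.4286.
Prior odds = 9.0000/12.4286 = 0.7241, so P(C) = 0.7241/(1+0.7241) ≈ 0.42.

P(C) = 0.42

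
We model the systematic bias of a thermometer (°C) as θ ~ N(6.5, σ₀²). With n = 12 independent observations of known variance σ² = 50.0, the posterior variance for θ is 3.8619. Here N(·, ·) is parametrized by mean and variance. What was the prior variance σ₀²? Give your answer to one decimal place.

Posterior precision equals prior precision plus data precision: 1/σ_n² = 1/σ₀² + n/σ².
So 1/σ₀² = 1/3.8619 − 12/50.0 = 0.258940 − 0.240000 = 0.018940.
Hence σ₀² = 1/0.018940 ≈ 52.8.

σ₀² = 52.8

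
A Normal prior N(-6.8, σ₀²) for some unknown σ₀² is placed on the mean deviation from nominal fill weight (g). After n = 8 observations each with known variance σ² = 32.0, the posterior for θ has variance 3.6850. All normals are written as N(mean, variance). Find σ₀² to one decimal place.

σ₀² = 46.8

For the Normal–Normal model with known σ², precisions add: τ_n = τ₀ + n/σ².
So 1/σ₀² = 1/3.6850 − 8/32.0 = 0.271370 − 0.250000 = 0.021370.
Hence σ₀² = 1/0.021370 ≈ 46.8.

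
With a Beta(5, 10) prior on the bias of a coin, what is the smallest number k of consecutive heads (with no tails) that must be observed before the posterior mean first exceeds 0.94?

k = 152

After k heads and 0 tails the posterior is Beta(5+k, 10), with mean (5+k)/(5+10+k).
Set (5+k)/(15+k) > 0.94 and solve: k > (0.94·15 − 5)/(1 − 0.94) = 151.667.
The smallest integer exceeding 151.667 is 152.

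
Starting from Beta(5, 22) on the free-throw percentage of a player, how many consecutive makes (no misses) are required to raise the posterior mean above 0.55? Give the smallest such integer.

After k makes and 0 misses the posterior is Beta(5+k, 22), with mean (5+k)/(5+22+k).
Set (5+k)/(27+k) > 0.55 and solve: k > (0.55·27 − 5)/(1 − 0.55) = 21.889.
The smallest integer exceeding 21.889 is 22, and checking k=22: (27)/(49) = 0.5510 > 0.55.

k = 22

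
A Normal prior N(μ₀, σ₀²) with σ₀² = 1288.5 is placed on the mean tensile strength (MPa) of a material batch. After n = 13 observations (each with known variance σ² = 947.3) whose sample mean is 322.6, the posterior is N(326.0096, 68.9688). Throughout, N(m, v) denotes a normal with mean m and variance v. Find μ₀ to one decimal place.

The posterior mean is a precision-weighted average: μ_n = (τ₀μ₀ + τ_data·x̄)/(τ₀+τ_data), with τ₀=1/σ₀² and τ_data=n/σ².
Here τ₀ = 1/1288.5 = 0.000776 and τ_data = 13/947.3 = 0.013723, so τ_n = 0.014499.
Rearranging for μ₀: μ₀ = (μ_n·τ_n − τ_data·x̄)/τ₀ = (326.0096·0.014499 − 0.013723·322.6) / 0.000776 = 0.299773/0.000776 ≈ 386.3.

μ₀ = 386.3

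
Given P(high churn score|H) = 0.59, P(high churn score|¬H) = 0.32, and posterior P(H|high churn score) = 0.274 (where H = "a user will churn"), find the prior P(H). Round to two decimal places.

In odds form, posterior odds = prior odds × likelihood ratio, so prior odds = posterior odds ÷ LR.
Posterior odds = 0.274/(1−0.274) = 0.3774. LR = 0.59/0.32 = 1.8437.
Prior odds = 0.3774/1.8437 = 0.2047, so P(H) = 0.2047/(1+0.2047) ≈ 0.17.

P(H) = 0.17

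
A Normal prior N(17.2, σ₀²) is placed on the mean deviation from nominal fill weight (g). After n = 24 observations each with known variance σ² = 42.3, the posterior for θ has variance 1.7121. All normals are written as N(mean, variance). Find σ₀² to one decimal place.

For the Normal–Normal model with known σ², precisions add: τ_n = τ₀ + n/σ².
So 1/σ₀² = 1/1.7121 − 24/42.3 = 0.584078 − 0.567376 = 0.016702.
Hence σ₀² = 1/0.016702 ≈ 59.9.

σ₀² = 59.9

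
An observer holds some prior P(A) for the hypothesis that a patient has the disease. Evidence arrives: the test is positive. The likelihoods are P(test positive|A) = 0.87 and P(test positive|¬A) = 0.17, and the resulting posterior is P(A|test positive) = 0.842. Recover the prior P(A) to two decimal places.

P(A) = 0.51

Bayes' rule in odds form gives O(A|E) = O(A)·[P(E|A)/P(E|¬A)], hence O(A) = O(A|E)/LR.
Posterior odds = 0.842/(1−0.842) = 5.3291. LR = 0.87/0.17 = 5.1176.
Prior odds = 5.3291/5.1176 = 1.0413, so P(A) = 1.0413/(1+1.0413) ≈ 0.51.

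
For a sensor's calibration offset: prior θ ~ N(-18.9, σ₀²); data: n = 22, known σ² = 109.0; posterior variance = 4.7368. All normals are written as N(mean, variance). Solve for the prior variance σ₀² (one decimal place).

σ₀² = 107.8

For the Normal–Normal model with known σ², precisions add: τ_n = τ₀ + n/σ².
So 1/σ₀² = 1/4.7368 − 22/109.0 = 0.211113 − 0.201835 = 0.009278.
Hence σ₀² = 1/0.009278 ≈ 107.8.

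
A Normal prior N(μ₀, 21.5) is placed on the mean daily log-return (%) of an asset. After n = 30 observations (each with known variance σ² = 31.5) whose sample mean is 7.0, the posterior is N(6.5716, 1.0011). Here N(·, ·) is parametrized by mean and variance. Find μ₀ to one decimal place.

μ₀ = -2.2

With known observation variance, the Normal–Normal posterior has precision τ_n = τ₀ + n/σ² and mean μ_n = (τ₀μ₀ + (n/σ²)x̄)/τ_n.
Here τ₀ = 1/21.5 = 0.046512 and τ_data = 30/31.5 = 0.952381, so τ_n = 0.998893.
Rearranging for μ₀: μ₀ = (μ_n·τ_n − τ_data·x̄)/τ₀ = (6.5716·0.998893 − 0.952381·7.0) / 0.046512 = -0.102342/0.046512 ≈ -2.2.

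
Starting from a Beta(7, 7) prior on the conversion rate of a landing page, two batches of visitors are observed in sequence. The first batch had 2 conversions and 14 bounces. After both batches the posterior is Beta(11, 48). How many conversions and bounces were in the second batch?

2 conversions and 27 bounces

Because Beta–binomial updating is additive in the counts, the combined data contributed (α_post−α_prior, β_post−β_prior) successes and failures.
Total across both batches: 11−7=4 conversions, 48−7=41 bounces.
Subtract the first batch: 4−2=2 conversions and 41−14=27 bounces.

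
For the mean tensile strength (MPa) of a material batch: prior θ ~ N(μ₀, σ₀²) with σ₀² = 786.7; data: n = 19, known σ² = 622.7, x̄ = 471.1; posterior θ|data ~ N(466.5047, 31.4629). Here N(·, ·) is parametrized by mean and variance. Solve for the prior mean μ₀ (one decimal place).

μ₀ = 356.2

With known observation variance, the Normal–Normal posterior has precision τ_n = τ₀ + n/σ² and mean μ_n = (τ₀μ₀ + (n/σ²)x̄)/τ_n.
Here τ₀ = 1/786.7 = 0.001271 and τ_data = 19/622.7 = 0.030512, so τ_n = 0.031783.
Rearranging for μ₀: μ₀ = (μ_n·τ_n − τ_data·x̄)/τ₀ = (466.5047·0.031783 − 0.030512·471.1) / 0.001271 = 0.452716/0.001271 ≈ 356.2.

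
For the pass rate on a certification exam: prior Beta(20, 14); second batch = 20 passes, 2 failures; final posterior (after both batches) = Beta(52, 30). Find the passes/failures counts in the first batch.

12 passes and 14 failures

Because Beta–binomial updating is additive in the counts, the combined data contributed (α_post−α_prior, β_post−β_prior) successes and failures.
Total across both batches: 52−20=32 passes, 30−14=16 failures.
Subtract the second batch: 32−20=12 passes and 16−2=14 failures.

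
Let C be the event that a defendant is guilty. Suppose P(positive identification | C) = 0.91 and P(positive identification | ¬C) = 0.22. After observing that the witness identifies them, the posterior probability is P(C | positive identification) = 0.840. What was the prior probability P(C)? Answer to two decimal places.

Bayes' rule in odds form gives O(C|E) = O(C)·[P(E|C)/P(E|¬C)], hence O(C) = O(C|E)/LR.
Posterior odds = 0.840/(1−0.840) = 5.2500. LR = 0.91/0.22 = 4.1364.
Prior odds = 5.2500/4.1364 = 1.2692, so P(C) = 1.2692/(1+1.2692) ≈ 0.56.

P(C) = 0.56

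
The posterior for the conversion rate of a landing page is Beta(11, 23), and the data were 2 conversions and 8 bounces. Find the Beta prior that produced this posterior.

Beta is conjugate to the binomial likelihood: posterior = Beta(α+s, β+f).
Subtract the data counts: 11−2=9, 23−8=15.

Beta(9, 15)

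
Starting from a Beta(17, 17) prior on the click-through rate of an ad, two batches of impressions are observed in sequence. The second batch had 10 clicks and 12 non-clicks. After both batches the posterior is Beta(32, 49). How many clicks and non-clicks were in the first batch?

Because Beta–binomial updating is additive in the counts, the combined data contributed (α_post−α_prior, β_post−β_prior) successes and failures.
Total across both batches: 32−17=15 clicks, 49−17=32 non-clicks.
Subtract the second batch: 15−10=5 clicks and 32−12=20 non-clicks.

5 clicks and 20 non-clicks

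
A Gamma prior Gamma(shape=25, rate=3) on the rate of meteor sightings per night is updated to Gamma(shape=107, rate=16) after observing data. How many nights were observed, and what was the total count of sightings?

n = 13 nights with total 82 sightings

Gamma–Poisson conjugacy: posterior shape = α + Σxᵢ, posterior rate = β + n.
Matching: Σxᵢ = 107 − 25 = 82 and n = 16 − 3 = 13.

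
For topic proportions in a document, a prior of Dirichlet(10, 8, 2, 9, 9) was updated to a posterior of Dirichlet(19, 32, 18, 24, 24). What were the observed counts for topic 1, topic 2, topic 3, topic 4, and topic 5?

counts (9, 24, 16, 15, 15)

For a Dirichlet(α) prior with multinomial counts c, the posterior is Dirichlet(α + c) componentwise.
Counts are posterior − prior componentwise: 19−10=9, 32−8=24, 18−2=16, 24−9=15, 24−9=15.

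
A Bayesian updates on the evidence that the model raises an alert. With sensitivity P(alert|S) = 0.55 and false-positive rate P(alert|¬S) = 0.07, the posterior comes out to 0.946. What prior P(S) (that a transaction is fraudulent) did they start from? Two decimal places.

P(S) = 0.69

Bayes' rule in odds form gives O(S|E) = O(S)·[P(E|S)/P(E|¬S)], hence O(S) = O(S|E)/LR.
Posterior odds = 0.946/(1−0.946) = 17.5185. LR = 0.55/0.07 = 7.8571.
Prior odds = 17.5185/7.8571 = 2.2296, so P(S) = 2.2296/(1+2.2296) ≈ 0.69.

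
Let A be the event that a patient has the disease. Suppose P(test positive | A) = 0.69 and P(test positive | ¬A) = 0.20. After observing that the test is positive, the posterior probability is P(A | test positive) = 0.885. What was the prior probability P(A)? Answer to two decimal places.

Bayes' rule in odds form gives O(A|E) = O(A)·[P(E|A)/P(E|¬A)], hence O(A) = O(A|E)/LR.
Posterior odds = 0.885/(1−0.885) = 7.6957. LR = 0.69/0.20 = 3.4500.
Prior odds = 7.6957/3.4500 = 2.2306, so P(A) = 2.2306/(1+2.2306) ≈ 0.69.

P(A) = 0.69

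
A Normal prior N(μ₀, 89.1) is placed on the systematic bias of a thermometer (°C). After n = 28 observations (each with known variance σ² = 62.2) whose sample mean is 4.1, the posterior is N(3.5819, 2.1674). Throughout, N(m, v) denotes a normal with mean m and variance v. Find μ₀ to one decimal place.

μ₀ = -17.2

The posterior mean is a precision-weighted average: μ_n = (τ₀μ₀ + τ_data·x̄)/(τ₀+τ_data), with τ₀=1/σ₀² and τ_data=n/σ².
Here τ₀ = 1/89.1 = 0.011223 and τ_data = 28/62.2 = 0.450161, so τ_n = 0.461384.
Rearranging for μ₀: μ₀ = (μ_n·τ_n − τ_data·x̄)/τ₀ = (3.5819·0.461384 − 0.450161·4.1) / 0.011223 = -0.193029/0.011223 ≈ -17.2.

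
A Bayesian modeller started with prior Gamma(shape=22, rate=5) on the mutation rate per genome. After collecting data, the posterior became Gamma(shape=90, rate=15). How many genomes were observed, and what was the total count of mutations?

n = 10 genomes with total 68 mutations

A Gamma(α, β) prior (rate parametrization) on a Poisson rate with n observations summing to S gives posterior Gamma(α+S, β+n).
Matching: Σxᵢ = 90 − 22 = 68 and n = 15 − 5 = 10.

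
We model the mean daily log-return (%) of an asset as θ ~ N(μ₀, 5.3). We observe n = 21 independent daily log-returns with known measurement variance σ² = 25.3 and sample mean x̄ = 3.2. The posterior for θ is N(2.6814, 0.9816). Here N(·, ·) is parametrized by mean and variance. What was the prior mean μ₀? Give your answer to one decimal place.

μ₀ = 0.4

The posterior mean is a precision-weighted average: μ_n = (τ₀μ₀ + τ_data·x̄)/(τ₀+τ_data), with τ₀=1/σ₀² and τ_data=n/σ².
Here τ₀ = 1/5.3 = 0.188679 and τ_data = 21/25.3 = 0.830040, so τ_n = 1.018719.
Rearranging for μ₀: μ₀ = (μ_n·τ_n − τ_data·x̄)/τ₀ = (2.6814·1.018719 − 0.830040·3.2) / 0.188679 = 0.075465/0.188679 ≈ 0.4.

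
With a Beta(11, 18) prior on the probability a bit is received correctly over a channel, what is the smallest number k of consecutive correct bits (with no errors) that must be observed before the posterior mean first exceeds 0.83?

After k correct bits and 0 errors the posterior is Beta(11+k, 18), with mean (11+k)/(11+18+k).
Set (11+k)/(29+k) > 0.83 and solve: k > (0.83·29 − 11)/(1 − 0.83) = 76.882.
The smallest integer exceeding 76.882 is 77, and checking k=77: (88)/(106) = 0.8302 > 0.83.

k = 77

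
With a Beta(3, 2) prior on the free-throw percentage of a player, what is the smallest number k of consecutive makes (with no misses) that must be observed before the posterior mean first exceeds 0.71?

After k makes and 0 misses the posterior is Beta(3+k, 2), with mean (3+k)/(3+2+k).
Set (3+k)/(5+k) > 0.71 and solve: k > (0.71·5 − 3)/(1 − 0.71) = 1.897.
The smallest integer exceeding 1.897 is 2, and checking k=2: (5)/(7) = 0.7143 > 0.71.

k = 2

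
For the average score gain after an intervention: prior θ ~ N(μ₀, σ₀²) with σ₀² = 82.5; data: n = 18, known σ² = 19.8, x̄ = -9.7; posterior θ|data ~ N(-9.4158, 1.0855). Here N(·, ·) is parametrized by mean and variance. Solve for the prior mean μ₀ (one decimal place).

With known observation variance, the Normal–Normal posterior has precision τ_n = τ₀ + n/σ² and mean μ_n = (τ₀μ₀ + (n/σ²)x̄)/τ_n.
Here τ₀ = 1/82.5 = 0.012121 and τ_data = 18/19.8 = 0.909091, so τ_n = 0.921212.
Rearranging for μ₀: μ₀ = (μ_n·τ_n − τ_data·x̄)/τ₀ = (-9.4158·0.921212 − 0.909091·-9.7) / 0.012121 = 0.144235/0.012121 ≈ 11.9.

μ₀ = 11.9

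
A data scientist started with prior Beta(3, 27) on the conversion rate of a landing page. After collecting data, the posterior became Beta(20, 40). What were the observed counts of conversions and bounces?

17 conversions and 13 bounces

Under Beta–binomial conjugacy the posterior parameters are (α+s, β+f).
So s = 20 − 3 = 17 and f = 40 − 27 = 13.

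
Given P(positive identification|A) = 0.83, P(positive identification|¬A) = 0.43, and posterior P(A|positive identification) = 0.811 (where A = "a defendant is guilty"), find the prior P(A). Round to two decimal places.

Bayes' rule in odds form gives O(A|E) = O(A)·[P(E|A)/P(E|¬A)], hence O(A) = O(A|E)/LR.
Posterior odds = 0.811/(1−0.811) = 4.2910. LR = 0.83/0.43 = 1.9302.
Prior odds = 4.2910/1.9302 = 2.2231, so P(A) = 2.2231/(1+2.2231) ≈ 0.69.

P(A) = 0.69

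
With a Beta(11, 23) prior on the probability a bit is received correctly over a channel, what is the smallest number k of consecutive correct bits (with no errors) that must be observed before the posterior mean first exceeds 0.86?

After k correct bits and 0 errors the posterior is Beta(11+k, 23), with mean (11+k)/(11+23+k).
Set (11+k)/(34+k) > 0.86 and solve: k > (0.86·34 − 11)/(1 − 0.86) = 130.286.
The smallest integer exceeding 130.286 is 131, and checking k=131: (142)/(165) = 0.8606 > 0.86.

k = 131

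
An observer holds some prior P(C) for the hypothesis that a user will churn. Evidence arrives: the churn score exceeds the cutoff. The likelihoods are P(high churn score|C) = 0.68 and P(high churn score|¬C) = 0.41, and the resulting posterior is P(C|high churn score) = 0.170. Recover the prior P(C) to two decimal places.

P(C) = 0.11

In odds form, posterior odds = prior odds × likelihood ratio, so prior odds = posterior odds ÷ LR.
Posterior odds = 0.170/(1−0.170) = 0.2048. LR = 0.68/0.41 = 1.6585.
Prior odds = 0.2048/1.6585 = 0.1235, so P(C) = 0.1235/(1+0.1235) ≈ 0.11.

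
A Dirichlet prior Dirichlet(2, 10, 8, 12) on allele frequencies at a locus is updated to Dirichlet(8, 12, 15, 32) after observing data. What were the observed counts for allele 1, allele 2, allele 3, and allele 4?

counts (6, 2, 7, 20)

For a Dirichlet(α) prior with multinomial counts c, the posterior is Dirichlet(α + c) componentwise.
Counts are posterior − prior componentwise: 8−2=6, 12−10=2, 15−8=7, 32−12=20.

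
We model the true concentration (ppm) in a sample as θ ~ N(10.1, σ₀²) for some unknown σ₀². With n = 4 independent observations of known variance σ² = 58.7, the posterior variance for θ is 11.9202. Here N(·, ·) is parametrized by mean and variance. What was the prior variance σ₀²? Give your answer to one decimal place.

Posterior precision equals prior precision plus data precision: 1/σ_n² = 1/σ₀² + n/σ².
So 1/σ₀² = 1/11.9202 − 4/58.7 = 0.083891 − 0.068143 = 0.015748.
Hence σ₀² = 1/0.015748 ≈ 63.5.

σ₀² = 63.5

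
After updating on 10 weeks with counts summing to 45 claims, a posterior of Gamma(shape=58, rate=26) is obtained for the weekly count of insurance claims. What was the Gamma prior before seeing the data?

Gamma–Poisson conjugacy: posterior shape = α + Σxᵢ, posterior rate = β + n.
So α = 58 − 45 = 13 and β = 26 − 10 = 16.

Gamma(shape=13, rate=16)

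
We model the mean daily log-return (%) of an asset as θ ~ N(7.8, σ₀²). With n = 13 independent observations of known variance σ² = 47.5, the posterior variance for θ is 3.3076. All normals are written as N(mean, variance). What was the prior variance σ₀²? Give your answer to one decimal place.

σ₀² = 34.9

Posterior precision equals prior precision plus data precision: 1/σ_n² = 1/σ₀² + n/σ².
So 1/σ₀² = 1/3.3076 − 13/47.5 = 0.302334 − 0.273684 = 0.028650.
Hence σ₀² = 1/0.028650 ≈ 34.9.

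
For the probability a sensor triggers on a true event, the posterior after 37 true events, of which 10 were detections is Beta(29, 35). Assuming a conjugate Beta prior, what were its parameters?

Beta is conjugate to the binomial likelihood: posterior = Beta(a+s, b+f).
Subtract the data counts: 29−10=19, 35−27=8.

Beta(19, 8)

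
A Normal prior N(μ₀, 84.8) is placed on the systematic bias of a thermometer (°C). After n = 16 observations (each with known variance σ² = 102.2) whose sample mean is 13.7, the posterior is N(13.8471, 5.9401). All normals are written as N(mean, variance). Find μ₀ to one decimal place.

The posterior mean is a precision-weighted average: μ_n = (τ₀μ₀ + τ_data·x̄)/(τ₀+τ_data), with τ₀=1/σ₀² and τ_data=n/σ².
Here τ₀ = 1/84.8 = 0.011792 and τ_data = 16/102.2 = 0.156556, so τ_n = 0.168348.
Rearranging for μ₀: μ₀ = (μ_n·τ_n − τ_data·x̄)/τ₀ = (13.8471·0.168348 − 0.156556·13.7) / 0.011792 = 0.186314/0.011792 ≈ 15.8.

μ₀ = 15.8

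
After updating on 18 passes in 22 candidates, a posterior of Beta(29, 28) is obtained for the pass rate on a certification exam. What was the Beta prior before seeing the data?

Beta(11, 24)

A Beta(a, b) prior with s successes and f failures in binomial data gives a Beta(a+s, b+f) posterior.
Subtract the data counts: 29−18=11, 28−4=24.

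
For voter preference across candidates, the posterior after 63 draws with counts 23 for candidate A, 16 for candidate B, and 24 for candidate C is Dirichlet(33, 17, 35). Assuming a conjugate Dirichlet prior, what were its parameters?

For a Dirichlet(α) prior with multinomial counts c, the posterior is Dirichlet(α + c) componentwise.
Subtract each count from the matching posterior parameter: 33−23=10, 17−16=1, 35−24=11.

Dirichlet(10, 1, 11)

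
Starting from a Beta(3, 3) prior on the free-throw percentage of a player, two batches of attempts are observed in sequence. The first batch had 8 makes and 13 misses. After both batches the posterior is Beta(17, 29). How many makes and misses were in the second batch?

6 makes and 13 misses

Because Beta–binomial updating is additive in the counts, the combined data contributed (α_post−α_prior, β_post−β_prior) successes and failures.
Total across both batches: 17−3=14 makes, 29−3=26 misses.
Subtract the first batch: 14−8=6 makes and 26−13=13 misses.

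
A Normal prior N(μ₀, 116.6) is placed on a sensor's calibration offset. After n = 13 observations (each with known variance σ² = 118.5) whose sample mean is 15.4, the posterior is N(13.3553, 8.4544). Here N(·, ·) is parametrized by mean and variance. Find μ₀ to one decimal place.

μ₀ = -12.8

With known observation variance, the Normal–Normal posterior has precision τ_n = τ₀ + n/σ² and mean μ_n = (τ₀μ₀ + (n/σ²)x̄)/τ_n.
Here τ₀ = 1/116.6 = 0.008576 and τ_data = 13/118.5 = 0.109705, so τ_n = 0.118281.
Rearranging for μ₀: μ₀ = (μ_n·τ_n − τ_data·x̄)/τ₀ = (13.3553·0.118281 − 0.109705·15.4) / 0.008576 = -0.109779/0.008576 ≈ -12.8.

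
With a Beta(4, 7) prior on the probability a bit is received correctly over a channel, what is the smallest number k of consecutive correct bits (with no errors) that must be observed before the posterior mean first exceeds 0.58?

k = 6

After k correct bits and 0 errors the posterior is Beta(4+k, 7), with mean (4+k)/(4+7+k).
Set (4+k)/(11+k) > 0.58 and solve: k > (0.58·11 − 4)/(1 − 0.58) = 5.667.
The smallest integer exceeding 5.667 is 6.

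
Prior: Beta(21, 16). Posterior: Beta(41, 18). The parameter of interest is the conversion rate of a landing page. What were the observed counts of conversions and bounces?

Beta is conjugate to the binomial likelihood: posterior = Beta(a+s, b+f).
Match parameters: s=41−21=20, f=18−16=2.

20 conversions and 2 bounces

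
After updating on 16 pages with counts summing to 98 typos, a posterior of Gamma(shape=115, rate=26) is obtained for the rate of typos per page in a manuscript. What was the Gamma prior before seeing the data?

Gamma(shape=17, rate=10)

A Gamma(α, β) prior (rate parametrization) on a Poisson rate with n observations summing to S gives posterior Gamma(α+S, β+n).
So α = 115 − 98 = 17 and β = 26 − 16 = 10.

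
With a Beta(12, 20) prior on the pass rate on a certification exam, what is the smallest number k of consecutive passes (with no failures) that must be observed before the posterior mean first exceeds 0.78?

After k passes and 0 failures the posterior is Beta(12+k, 20), with mean (12+k)/(12+20+k).
Set (12+k)/(32+k) > 0.78 and solve: k > (0.78·32 − 12)/(1 − 0.78) = 58.909.
The smallest integer exceeding 58.909 is 59, and checking k=59: (71)/(91) = 0.7802 > 0.78.

k = 59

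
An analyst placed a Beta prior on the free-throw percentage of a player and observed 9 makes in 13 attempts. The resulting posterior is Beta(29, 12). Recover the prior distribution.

Beta(20, 8)

A Beta(a, b) prior with s successes and f failures in binomial data gives a Beta(a+s, b+f) posterior.
Subtract the data counts: 29−9=20, 12−4=8.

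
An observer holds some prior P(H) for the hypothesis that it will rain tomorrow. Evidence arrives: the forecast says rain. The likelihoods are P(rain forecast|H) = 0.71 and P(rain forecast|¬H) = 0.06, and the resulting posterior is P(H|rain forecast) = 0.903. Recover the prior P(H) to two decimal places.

P(H) = 0.44

In odds form, posterior odds = prior odds × likelihood ratio, so prior odds = posterior odds ÷ LR.
Posterior odds = 0.903/(1−0.903) = 9.3093. LR = 0.71/0.06 = 11.8333.
Prior odds = 9.3093/11.8333 = 0.7867, so P(H) = 0.7867/(1+0.7867) ≈ 0.44.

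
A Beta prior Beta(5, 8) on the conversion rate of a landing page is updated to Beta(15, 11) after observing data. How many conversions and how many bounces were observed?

Under Beta–binomial conjugacy the posterior parameters are (a+s, b+f).
So s = 15 − 5 = 10 and f = 11 − 8 = 3.

10 conversions and 3 bounces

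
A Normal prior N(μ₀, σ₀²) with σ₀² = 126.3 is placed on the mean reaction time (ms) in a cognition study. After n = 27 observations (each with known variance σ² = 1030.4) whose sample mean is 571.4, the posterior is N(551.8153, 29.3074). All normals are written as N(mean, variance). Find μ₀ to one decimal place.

With known observation variance, the Normal–Normal posterior has precision τ_n = τ₀ + n/σ² and mean μ_n = (τ₀μ₀ + (n/σ²)x̄)/τ_n.
Here τ₀ = 1/126.3 = 0.007918 and τ_data = 27/1030.4 = 0.026203, so τ_n = 0.034121.
Rearranging for μ₀: μ₀ = (μ_n·τ_n − τ_data·x̄)/τ₀ = (551.8153·0.034121 − 0.026203·571.4) / 0.007918 = 3.856096/0.007918 ≈ 487.0.

μ₀ = 487.0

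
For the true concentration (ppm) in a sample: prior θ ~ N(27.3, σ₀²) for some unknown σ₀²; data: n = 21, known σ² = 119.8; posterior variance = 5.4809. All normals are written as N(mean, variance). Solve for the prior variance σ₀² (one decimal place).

σ₀² = 139.7

For the Normal–Normal model with known σ², precisions add: τ_n = τ₀ + n/σ².
So 1/σ₀² = 1/5.4809 − 21/119.8 = 0.182452 − 0.175292 = 0.007160.
Hence σ₀² = 1/0.007160 ≈ 139.7.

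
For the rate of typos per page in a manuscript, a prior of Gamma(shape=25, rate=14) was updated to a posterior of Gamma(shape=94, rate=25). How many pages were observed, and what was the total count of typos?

n = 11 pages with total 69 typos

A Gamma(α, β) prior (rate parametrization) on a Poisson rate with n observations summing to S gives posterior Gamma(α+S, β+n).
Matching: Σxᵢ = 94 − 25 = 69 and n = 25 − 14 = 11.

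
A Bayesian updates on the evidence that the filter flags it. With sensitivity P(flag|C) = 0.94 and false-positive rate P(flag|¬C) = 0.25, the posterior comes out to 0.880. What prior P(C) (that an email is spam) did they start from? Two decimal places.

P(C) = 0.66

Bayes' rule in odds form gives O(C|E) = O(C)·[P(E|C)/P(E|¬C)], hence O(C) = O(C|E)/LR.
Posterior odds = 0.880/(1−0.880) = 7.3333. LR = 0.94/0.25 = 3.7600.
Prior odds = 7.3333/3.7600 = 1.9503, so P(C) = 1.9503/(1+1.9503) ≈ 0.66.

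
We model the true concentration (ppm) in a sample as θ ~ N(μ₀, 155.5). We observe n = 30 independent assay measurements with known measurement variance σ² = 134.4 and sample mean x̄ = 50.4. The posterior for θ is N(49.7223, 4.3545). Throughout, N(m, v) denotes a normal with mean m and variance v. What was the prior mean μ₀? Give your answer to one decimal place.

μ₀ = 26.2

With known observation variance, the Normal–Normal posterior has precision τ_n = τ₀ + n/σ² and mean μ_n = (τ₀μ₀ + (n/σ²)x̄)/τ_n.
Here τ₀ = 1/155.5 = 0.006431 and τ_data = 30/134.4 = 0.223214, so τ_n = 0.229645.
Rearranging for μ₀: μ₀ = (μ_n·τ_n − τ_data·x̄)/τ₀ = (49.7223·0.229645 − 0.223214·50.4) / 0.006431 = 0.168492/0.006431 ≈ 26.2.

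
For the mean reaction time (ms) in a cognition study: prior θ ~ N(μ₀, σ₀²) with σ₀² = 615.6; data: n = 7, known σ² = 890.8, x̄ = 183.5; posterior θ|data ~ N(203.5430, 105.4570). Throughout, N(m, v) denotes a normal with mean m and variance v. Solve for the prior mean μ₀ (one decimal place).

With known observation variance, the Normal–Normal posterior has precision τ_n = τ₀ + n/σ² and mean μ_n = (τ₀μ₀ + (n/σ²)x̄)/τ_n.
Here τ₀ = 1/615.6 = 0.001624 and τ_data = 7/890.8 = 0.007858, so τ_n = 0.009482.
Rearranging for μ₀: μ₀ = (μ_n·τ_n − τ_data·x̄)/τ₀ = (203.5430·0.009482 − 0.007858·183.5) / 0.001624 = 0.488052/0.001624 ≈ 300.5.

μ₀ = 300.5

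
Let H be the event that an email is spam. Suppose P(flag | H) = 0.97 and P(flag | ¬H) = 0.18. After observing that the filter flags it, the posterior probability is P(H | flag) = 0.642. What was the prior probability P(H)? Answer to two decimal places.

P(H) = 0.25

Bayes' rule in odds form gives O(H|E) = O(H)·[P(E|H)/P(E|¬H)], hence O(H) = O(H|E)/LR.
Posterior odds = 0.642/(1−0.642) = 1.7933. LR = 0.97/0.18 = 5.3889.
Prior odds = 1.7933/5.3889 = 0.3328, so P(H) = 0.3328/(1+0.3328) ≈ 0.25.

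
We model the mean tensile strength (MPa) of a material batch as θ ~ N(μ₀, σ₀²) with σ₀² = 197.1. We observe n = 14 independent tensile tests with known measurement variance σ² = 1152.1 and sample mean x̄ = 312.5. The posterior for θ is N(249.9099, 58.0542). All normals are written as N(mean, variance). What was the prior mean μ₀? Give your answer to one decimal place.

μ₀ = 100.0

With known observation variance, the Normal–Normal posterior has precision τ_n = τ₀ + n/σ² and mean μ_n = (τ₀μ₀ + (n/σ²)x̄)/τ_n.
Here τ₀ = 1/197.1 = 0.005074 and τ_data = 14/1152.1 = 0.012152, so τ_n = 0.017226.
Rearranging for μ₀: μ₀ = (μ_n·τ_n − τ_data·x̄)/τ₀ = (249.9099·0.017226 − 0.012152·312.5) / 0.005074 = 0.507448/0.005074 ≈ 100.0.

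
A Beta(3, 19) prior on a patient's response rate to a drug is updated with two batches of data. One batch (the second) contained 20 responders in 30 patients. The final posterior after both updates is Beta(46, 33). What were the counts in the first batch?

Because Beta–binomial updating is additive in the counts, the combined data contributed (α_post−α_prior, β_post−β_prior) successes and failures.
Total across both batches: 46−3=43 responders, 33−19=14 non-responders.
Subtract the second batch: 43−20=23 responders and 14−10=4 non-responders.

23 responders and 4 non-responders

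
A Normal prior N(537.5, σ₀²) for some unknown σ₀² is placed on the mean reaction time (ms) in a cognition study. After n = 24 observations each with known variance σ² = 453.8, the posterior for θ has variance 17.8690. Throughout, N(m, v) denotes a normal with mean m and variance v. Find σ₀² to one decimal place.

σ₀² = 325.1

Posterior precision equals prior precision plus data precision: 1/σ_n² = 1/σ₀² + n/σ².
So 1/σ₀² = 1/17.8690 − 24/453.8 = 0.055963 − 0.052887 = 0.003076.
Hence σ₀² = 1/0.003076 ≈ 325.1.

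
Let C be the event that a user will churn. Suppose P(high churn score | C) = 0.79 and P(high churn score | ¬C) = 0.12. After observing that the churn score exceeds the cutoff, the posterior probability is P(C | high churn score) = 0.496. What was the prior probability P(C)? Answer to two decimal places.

Bayes' rule in odds form gives O(C|E) = O(C)·[P(E|C)/P(E|¬C)], hence O(C) = O(C|E)/LR.
Posterior odds = 0.496/(1−0.496) = 0.9841. LR = 0.79/0.12 = 6.5833.
Prior odds = 0.9841/6.5833 = 0.1495, so P(C) = 0.1495/(1+0.1495) ≈ 0.13.

P(C) = 0.13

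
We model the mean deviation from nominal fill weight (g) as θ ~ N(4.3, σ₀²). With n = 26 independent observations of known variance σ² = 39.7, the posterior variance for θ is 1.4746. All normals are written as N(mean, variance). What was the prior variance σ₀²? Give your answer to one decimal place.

σ₀² = 43.0

For the Normal–Normal model with known σ², precisions add: τ_n = τ₀ + n/σ².
So 1/σ₀² = 1/1.4746 − 26/39.7 = 0.678150 − 0.654912 = 0.023238.
Hence σ₀² = 1/0.023238 ≈ 43.0.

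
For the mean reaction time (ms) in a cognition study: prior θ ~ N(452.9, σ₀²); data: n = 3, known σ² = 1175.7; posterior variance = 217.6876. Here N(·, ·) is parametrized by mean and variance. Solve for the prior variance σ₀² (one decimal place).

σ₀² = 489.7

For the Normal–Normal model with known σ², precisions add: τ_n = τ₀ + n/σ².
So 1/σ₀² = 1/217.6876 − 3/1175.7 = 0.004594 − 0.002552 = 0.002042.
Hence σ₀² = 1/0.002042 ≈ 489.7.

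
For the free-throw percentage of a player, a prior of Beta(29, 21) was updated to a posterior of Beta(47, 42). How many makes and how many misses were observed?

Beta is conjugate to the binomial likelihood: posterior = Beta(α+s, β+f).
So s = 47 − 29 = 18 and f = 42 − 21 = 21.

18 makes and 21 misses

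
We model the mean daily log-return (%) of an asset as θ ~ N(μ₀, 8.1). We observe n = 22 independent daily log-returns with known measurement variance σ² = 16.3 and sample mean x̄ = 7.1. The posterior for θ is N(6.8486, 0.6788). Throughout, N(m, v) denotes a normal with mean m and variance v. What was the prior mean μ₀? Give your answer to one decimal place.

With known observation variance, the Normal–Normal posterior has precision τ_n = τ₀ + n/σ² and mean μ_n = (τ₀μ₀ + (n/σ²)x̄)/τ_n.
Here τ₀ = 1/8.1 = 0.123457 and τ_data = 22/16.3 = 1.349693, so τ_n = 1.473150.
Rearranging for μ₀: μ₀ = (μ_n·τ_n − τ_data·x̄)/τ₀ = (6.8486·1.473150 − 1.349693·7.1) / 0.123457 = 0.506195/0.123457 ≈ 4.1.

μ₀ = 4.1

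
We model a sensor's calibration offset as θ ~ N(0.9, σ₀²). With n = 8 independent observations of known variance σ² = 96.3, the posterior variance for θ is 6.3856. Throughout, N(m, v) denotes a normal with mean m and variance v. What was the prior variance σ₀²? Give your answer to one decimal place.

For the Normal–Normal model with known σ², precisions add: τ_n = τ₀ + n/σ².
So 1/σ₀² = 1/6.3856 − 8/96.3 = 0.156602 − 0.083074 = 0.073528.
Hence σ₀² = 1/0.073528 ≈ 13.6.

σ₀² = 13.6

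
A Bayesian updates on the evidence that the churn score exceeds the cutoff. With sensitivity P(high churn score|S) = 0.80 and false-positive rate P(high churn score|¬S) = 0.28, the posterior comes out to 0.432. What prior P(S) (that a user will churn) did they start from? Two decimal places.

Bayes' rule in odds form gives O(S|E) = O(S)·[P(E|S)/P(E|¬S)], hence O(S) = O(S|E)/LR.
Posterior odds = 0.432/(1−0.432) = 0.7606. LR = 0.80/0.28 = 2.8571.
Prior odds = 0.7606/2.8571 = 0.2662, so P(S) = 0.2662/(1+0.2662) ≈ 0.21.

P(S) = 0.21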